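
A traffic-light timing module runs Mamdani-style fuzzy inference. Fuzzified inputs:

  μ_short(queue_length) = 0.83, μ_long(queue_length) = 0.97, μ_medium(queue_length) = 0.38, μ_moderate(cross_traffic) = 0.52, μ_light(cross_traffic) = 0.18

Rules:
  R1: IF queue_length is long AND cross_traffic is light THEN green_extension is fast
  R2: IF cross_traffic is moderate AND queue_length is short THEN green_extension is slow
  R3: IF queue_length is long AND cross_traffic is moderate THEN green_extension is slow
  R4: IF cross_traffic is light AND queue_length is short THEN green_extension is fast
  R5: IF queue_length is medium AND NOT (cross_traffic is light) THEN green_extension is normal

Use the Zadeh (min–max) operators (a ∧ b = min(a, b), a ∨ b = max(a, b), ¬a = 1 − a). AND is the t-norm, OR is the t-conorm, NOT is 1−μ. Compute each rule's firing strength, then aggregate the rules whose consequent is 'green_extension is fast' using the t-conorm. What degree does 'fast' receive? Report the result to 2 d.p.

R1: long=0.97, light=0.18; AND[min(a, b)] → w = 0.18
R2: moderate=0.52, short=0.83; AND[min(a, b)] → w = 0.52
R3: long=0.97, moderate=0.52; AND[min(a, b)] → w = 0.52
R4: light=0.18, short=0.83; AND[min(a, b)] → w = 0.18
R5: medium=0.38, ¬light=1−0.18=0.82; AND[min(a, b)] → w = 0.38
Rules with consequent 'fast': {R1, R4} → strengths 0.18, 0.18
Aggregate via t-conorm [max(a, b)]: 0.18

0.18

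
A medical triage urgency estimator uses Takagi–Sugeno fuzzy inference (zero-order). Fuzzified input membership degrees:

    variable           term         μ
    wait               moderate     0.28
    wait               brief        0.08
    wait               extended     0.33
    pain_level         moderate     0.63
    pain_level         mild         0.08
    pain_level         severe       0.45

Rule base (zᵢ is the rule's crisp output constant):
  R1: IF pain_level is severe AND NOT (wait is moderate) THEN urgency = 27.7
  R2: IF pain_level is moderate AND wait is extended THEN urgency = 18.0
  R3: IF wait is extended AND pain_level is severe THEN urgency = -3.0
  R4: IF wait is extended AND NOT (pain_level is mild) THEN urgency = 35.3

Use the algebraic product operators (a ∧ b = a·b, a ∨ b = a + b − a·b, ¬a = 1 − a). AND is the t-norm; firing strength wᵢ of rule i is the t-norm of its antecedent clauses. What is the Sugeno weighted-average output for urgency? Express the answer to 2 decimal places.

23.36

R1 (z=27.7): severe=0.45, ¬moderate=1−0.28=0.72; AND[a·b] → w = 0.3240
R2 (z=18.0): moderate=0.63, extended=0.33; AND[a·b] → w = 0.2079
R3 (z=-3.0): extended=0.33, severe=0.45; AND[a·b] → w = 0.1485
R4 (z=35.3): extended=0.33, ¬mild=1−0.08=0.92; AND[a·b] → w = 0.3036
Weighted average = (0.3240·27.7 + 0.2079·18.0 + 0.1485·-3.0 + 0.3036·35.3) / (0.3240 + 0.2079 + 0.1485 + 0.3036)
  = 22.9886 / 0.9840 = 23.36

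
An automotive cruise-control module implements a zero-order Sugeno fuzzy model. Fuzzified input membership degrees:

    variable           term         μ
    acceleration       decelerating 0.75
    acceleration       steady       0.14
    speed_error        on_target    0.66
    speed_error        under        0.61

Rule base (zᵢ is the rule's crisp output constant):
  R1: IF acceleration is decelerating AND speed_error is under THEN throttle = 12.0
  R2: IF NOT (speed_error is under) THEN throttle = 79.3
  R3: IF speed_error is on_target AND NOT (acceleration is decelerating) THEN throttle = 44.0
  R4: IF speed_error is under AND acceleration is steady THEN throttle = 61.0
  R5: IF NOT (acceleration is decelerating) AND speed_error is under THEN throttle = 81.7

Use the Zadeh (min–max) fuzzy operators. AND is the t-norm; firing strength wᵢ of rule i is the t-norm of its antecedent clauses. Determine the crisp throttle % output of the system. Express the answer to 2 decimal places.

R1 (z=12.0): decelerating=0.75, under=0.61; AND[min(a, b)] → w = 0.61
R2 (z=79.3): ¬under=1−0.61=0.39 → w = 0.39
R3 (z=44.0): on_target=0.66, ¬decelerating=1−0.75=0.25; AND[min(a, b)] → w = 0.25
R4 (z=61.0): under=0.61, steady=0.14; AND[min(a, b)] → w = 0.14
R5 (z=81.7): ¬decelerating=1−0.75=0.25, under=0.61; AND[min(a, b)] → w = 0.25
Weighted average = (0.61·12.0 + 0.39·79.3 + 0.25·44.0 + 0.14·61.0 + 0.25·81.7) / (0.61 + 0.39 + 0.25 + 0.14 + 0.25)
  = 78.2120 / 1.6400 = 47.69

47.69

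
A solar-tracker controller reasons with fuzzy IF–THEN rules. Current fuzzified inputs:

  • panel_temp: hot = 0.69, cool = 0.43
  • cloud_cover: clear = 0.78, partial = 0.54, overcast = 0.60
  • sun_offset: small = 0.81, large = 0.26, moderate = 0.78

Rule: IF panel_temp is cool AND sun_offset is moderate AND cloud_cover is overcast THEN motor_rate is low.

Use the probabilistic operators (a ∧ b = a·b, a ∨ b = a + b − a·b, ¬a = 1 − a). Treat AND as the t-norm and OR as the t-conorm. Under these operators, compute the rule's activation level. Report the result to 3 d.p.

0.201

firing strength: cool=0.43, moderate=0.78, overcast=0.60; AND[a·b] → w = 0.2012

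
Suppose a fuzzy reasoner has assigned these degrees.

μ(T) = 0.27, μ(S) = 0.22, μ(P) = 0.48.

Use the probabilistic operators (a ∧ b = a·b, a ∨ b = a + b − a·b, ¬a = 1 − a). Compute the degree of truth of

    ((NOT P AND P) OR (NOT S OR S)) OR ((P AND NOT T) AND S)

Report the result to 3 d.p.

0.881

NOT P = 1 − 0.4800 = 0.5200
NOT P AND P = a·b on (0.5200, 0.4800) = 0.2496
NOT S = 1 − 0.2200 = 0.7800
NOT S OR S = a + b − a·b on (0.7800, 0.2200) = 0.8284
(NOT P AND P) OR (NOT S OR S) = a + b − a·b on (0.2496, 0.8284) = 0.8712
NOT T = 1 − 0.2700 = 0.7300
P AND NOT T = a·b on (0.4800, 0.7300) = 0.3504
(P AND NOT T) AND S = a·b on (0.3504, 0.2200) = 0.0771
((NOT P AND P) OR (NOT S OR S)) OR ((P AND NOT T) AND S) = a + b − a·b on (0.8712, 0.0771) = 0.8812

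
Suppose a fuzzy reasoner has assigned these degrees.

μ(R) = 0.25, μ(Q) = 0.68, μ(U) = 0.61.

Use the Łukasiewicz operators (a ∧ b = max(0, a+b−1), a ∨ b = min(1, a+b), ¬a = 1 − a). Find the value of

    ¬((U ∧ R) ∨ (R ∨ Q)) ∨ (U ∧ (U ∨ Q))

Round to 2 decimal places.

U ∧ R = max(0, a+b−1) on (0.61, 0.25) = 0.00
R ∨ Q = min(1, a+b) on (0.25, 0.68) = 0.93
(U ∧ R) ∨ (R ∨ Q) = min(1, a+b) on (0.00, 0.93) = 0.93
¬((U ∧ R) ∨ (R ∨ Q)) = 1 − 0.93 = 0.07
U ∨ Q = min(1, a+b) on (0.61, 0.68) = 1.00
U ∧ (U ∨ Q) = max(0, a+b−1) on (0.61, 1.00) = 0.61
¬((U ∧ R) ∨ (R ∨ Q)) ∨ (U ∧ (U ∨ Q)) = min(1, a+b) on (0.07, 0.61) = 0.68

0.68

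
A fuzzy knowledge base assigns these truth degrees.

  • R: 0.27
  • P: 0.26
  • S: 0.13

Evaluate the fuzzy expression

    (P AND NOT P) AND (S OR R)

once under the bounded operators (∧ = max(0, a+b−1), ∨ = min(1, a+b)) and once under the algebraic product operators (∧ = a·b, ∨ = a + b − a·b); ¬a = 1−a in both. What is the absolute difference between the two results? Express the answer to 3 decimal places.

Under bounded:
  NOT P = 1 − 0.26 = 0.74
  P AND NOT P = max(0, a+b−1) on (0.26, 0.74) = 0.00
  S OR R = min(1, a+b) on (0.13, 0.27) = 0.40
  (P AND NOT P) AND (S OR R) = max(0, a+b−1) on (0.00, 0.40) = 0.00
  → value = 0.0000
Under algebraic product:
  NOT P = 1 − 0.2600 = 0.7400
  P AND NOT P = a·b on (0.2600, 0.7400) = 0.1924
  S OR R = a + b − a·b on (0.1300, 0.2700) = 0.3649
  (P AND NOT P) AND (S OR R) = a·b on (0.1924, 0.3649) = 0.0702
  → value = 0.0702
|0.0000 − 0.0702| = 0.070

0.070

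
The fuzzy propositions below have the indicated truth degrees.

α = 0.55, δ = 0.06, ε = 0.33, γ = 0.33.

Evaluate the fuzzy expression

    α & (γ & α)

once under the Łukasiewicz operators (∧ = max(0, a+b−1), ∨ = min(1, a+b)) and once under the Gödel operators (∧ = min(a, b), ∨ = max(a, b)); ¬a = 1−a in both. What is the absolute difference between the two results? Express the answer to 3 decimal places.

0.330

Under Łukasiewicz:
  γ & α = max(0, a+b−1) on (0.33, 0.55) = 0.00
  α & (γ & α) = max(0, a+b−1) on (0.55, 0.00) = 0.00
  → value = 0.0000
Under Gödel:
  γ & α = min(a, b) on (0.33, 0.55) = 0.33
  α & (γ & α) = min(a, b) on (0.55, 0.33) = 0.33
  → value = 0.3300
|0.0000 − 0.3300| = 0.330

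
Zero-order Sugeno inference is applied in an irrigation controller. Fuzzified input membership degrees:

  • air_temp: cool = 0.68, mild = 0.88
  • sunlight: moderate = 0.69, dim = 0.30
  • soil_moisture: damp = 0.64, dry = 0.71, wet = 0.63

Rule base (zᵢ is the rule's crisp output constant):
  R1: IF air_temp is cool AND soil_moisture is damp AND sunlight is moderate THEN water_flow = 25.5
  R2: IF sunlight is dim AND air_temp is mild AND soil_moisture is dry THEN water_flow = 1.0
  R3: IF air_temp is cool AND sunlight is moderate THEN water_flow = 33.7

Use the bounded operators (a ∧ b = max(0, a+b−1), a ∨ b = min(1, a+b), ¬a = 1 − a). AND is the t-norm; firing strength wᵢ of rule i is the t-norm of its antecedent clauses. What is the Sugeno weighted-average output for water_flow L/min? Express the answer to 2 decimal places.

R1 (z=25.5): cool=0.68, damp=0.64, moderate=0.69; AND[max(0, a+b−1)] → w = 0.01
R2 (z=1.0): dim=0.30, mild=0.88, dry=0.71; AND[max(0, a+b−1)] → w = 0.00
R3 (z=33.7): cool=0.68, moderate=0.69; AND[max(0, a+b−1)] → w = 0.37
Weighted average = (0.01·25.5 + 0.00·1.0 + 0.37·33.7) / (0.01 + 0.00 + 0.37)
  = 12.7240 / 0.3800 = 33.48

33.48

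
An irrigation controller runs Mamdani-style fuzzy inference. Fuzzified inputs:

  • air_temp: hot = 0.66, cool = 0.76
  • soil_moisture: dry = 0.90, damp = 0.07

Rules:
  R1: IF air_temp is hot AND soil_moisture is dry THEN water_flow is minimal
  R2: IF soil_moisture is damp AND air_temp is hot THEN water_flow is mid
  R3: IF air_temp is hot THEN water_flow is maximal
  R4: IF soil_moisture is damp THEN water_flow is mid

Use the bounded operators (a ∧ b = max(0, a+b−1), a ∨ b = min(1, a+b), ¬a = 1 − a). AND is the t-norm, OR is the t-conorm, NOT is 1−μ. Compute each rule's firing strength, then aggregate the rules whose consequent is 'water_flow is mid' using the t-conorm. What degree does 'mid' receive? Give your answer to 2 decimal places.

0.07

R1: hot=0.66, dry=0.90; AND[max(0, a+b−1)] → w = 0.56
R2: damp=0.07, hot=0.66; AND[max(0, a+b−1)] → w = 0.00
R3: hot=0.66 → w = 0.66
R4: damp=0.07 → w = 0.07
Rules with consequent 'mid': {R2, R4} → strengths 0.00, 0.07
Aggregate via t-conorm [min(1, a+b)]: 0.07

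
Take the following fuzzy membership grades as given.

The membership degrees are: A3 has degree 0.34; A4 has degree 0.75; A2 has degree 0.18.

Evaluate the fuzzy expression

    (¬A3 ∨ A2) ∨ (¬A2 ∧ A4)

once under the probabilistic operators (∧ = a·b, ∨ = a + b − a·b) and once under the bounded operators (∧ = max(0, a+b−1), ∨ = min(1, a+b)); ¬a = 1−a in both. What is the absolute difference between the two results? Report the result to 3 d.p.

0.107

Under probabilistic:
  ¬A3 = 1 − 0.3400 = 0.6600
  ¬A3 ∨ A2 = a + b − a·b on (0.6600, 0.1800) = 0.7212
  ¬A2 = 1 − 0.1800 = 0.8200
  ¬A2 ∧ A4 = a·b on (0.8200, 0.7500) = 0.6150
  (¬A3 ∨ A2) ∨ (¬A2 ∧ A4) = a + b − a·b on (0.7212, 0.6150) = 0.8927
  → value = 0.8927
Under bounded:
  ¬A3 = 1 − 0.34 = 0.66
  ¬A3 ∨ A2 = min(1, a+b) on (0.66, 0.18) = 0.84
  ¬A2 = 1 − 0.18 = 0.82
  ¬A2 ∧ A4 = max(0, a+b−1) on (0.82, 0.75) = 0.57
  (¬A3 ∨ A2) ∨ (¬A2 ∧ A4) = min(1, a+b) on (0.84, 0.57) = 1.00
  → value = 1.0000
|0.8927 − 1.0000| = 0.107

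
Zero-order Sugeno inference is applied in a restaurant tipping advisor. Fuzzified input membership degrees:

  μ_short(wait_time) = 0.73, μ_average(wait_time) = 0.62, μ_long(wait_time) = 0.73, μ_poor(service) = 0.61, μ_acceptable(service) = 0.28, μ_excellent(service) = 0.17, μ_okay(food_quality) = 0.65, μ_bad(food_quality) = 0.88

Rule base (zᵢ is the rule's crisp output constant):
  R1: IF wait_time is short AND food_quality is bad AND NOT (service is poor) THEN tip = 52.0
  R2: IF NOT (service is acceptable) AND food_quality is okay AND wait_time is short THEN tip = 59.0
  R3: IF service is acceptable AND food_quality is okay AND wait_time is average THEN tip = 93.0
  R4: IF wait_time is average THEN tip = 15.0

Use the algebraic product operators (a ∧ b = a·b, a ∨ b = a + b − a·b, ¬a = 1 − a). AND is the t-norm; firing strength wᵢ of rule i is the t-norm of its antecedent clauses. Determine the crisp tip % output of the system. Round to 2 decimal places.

R1 (z=52.0): short=0.73, bad=0.88, ¬poor=1−0.61=0.39; AND[a·b] → w = 0.2505
R2 (z=59.0): ¬acceptable=1−0.28=0.72, okay=0.65, short=0.73; AND[a·b] → w = 0.3416
R3 (z=93.0): acceptable=0.28, okay=0.65, average=0.62; AND[a·b] → w = 0.1128
R4 (z=15.0): average=0.62 → w = 0.6200
Weighted average = (0.2505·52.0 + 0.3416·59.0 + 0.1128·93.0 + 0.6200·15.0) / (0.2505 + 0.3416 + 0.1128 + 0.6200)
  = 52.9788 / 1.3250 = 39.98

39.98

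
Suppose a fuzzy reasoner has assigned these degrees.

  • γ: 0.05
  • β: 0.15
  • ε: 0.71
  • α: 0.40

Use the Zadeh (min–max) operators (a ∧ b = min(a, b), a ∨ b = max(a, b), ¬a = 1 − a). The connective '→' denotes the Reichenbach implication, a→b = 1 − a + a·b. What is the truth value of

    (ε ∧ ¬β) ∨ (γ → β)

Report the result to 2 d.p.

0.96

¬β = 1 − 0.15 = 0.85
ε ∧ ¬β = min(a, b) on (0.71, 0.85) = 0.71
γ → β  [Reichenbach: 1 − a + a·b] with a=0.05, b=0.15 → 0.96
(ε ∧ ¬β) ∨ (γ → β) = max(a, b) on (0.71, 0.96) = 0.96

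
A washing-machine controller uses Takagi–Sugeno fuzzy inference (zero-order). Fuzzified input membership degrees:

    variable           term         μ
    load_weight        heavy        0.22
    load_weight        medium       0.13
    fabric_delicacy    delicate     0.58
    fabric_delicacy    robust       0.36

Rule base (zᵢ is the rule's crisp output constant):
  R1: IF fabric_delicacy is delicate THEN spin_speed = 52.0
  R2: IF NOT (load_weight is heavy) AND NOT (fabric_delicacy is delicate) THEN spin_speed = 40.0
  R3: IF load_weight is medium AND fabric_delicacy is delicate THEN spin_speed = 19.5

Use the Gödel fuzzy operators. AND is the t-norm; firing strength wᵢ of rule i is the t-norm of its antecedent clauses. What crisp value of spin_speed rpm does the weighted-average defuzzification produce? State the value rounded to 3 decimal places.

43.801

R1 (z=52.0): delicate=0.58 → w = 0.58
R2 (z=40.0): ¬heavy=1−0.22=0.78, ¬delicate=1−0.58=0.42; AND[min(a, b)] → w = 0.42
R3 (z=19.5): medium=0.13, delicate=0.58; AND[min(a, b)] → w = 0.13
Weighted average = (0.58·52.0 + 0.42·40.0 + 0.13·19.5) / (0.58 + 0.42 + 0.13)
  = 49.4950 / 1.1300 = 43.801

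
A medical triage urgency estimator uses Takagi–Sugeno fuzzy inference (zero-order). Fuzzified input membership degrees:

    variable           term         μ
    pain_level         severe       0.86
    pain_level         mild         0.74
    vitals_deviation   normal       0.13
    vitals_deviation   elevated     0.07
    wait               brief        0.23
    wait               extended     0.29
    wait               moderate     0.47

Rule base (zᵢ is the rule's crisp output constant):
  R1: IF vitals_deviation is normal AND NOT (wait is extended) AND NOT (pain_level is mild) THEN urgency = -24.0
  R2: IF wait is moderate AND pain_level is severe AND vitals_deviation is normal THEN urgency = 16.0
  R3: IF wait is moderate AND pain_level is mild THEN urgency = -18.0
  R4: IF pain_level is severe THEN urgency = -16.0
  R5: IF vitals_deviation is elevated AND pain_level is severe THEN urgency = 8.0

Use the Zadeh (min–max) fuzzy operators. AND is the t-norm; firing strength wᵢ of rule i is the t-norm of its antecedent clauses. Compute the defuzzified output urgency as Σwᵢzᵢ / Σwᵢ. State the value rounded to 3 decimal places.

R1 (z=-24.0): normal=0.13, ¬extended=1−0.29=0.71, ¬mild=1−0.74=0.26; AND[min(a, b)] → w = 0.13
R2 (z=16.0): moderate=0.47, severe=0.86, normal=0.13; AND[min(a, b)] → w = 0.13
R3 (z=-18.0): moderate=0.47, mild=0.74; AND[min(a, b)] → w = 0.47
R4 (z=-16.0): severe=0.86 → w = 0.86
R5 (z=8.0): elevated=0.07, severe=0.86; AND[min(a, b)] → w = 0.07
Weighted average = (0.13·-24.0 + 0.13·16.0 + 0.47·-18.0 + 0.86·-16.0 + 0.07·8.0) / (0.13 + 0.13 + 0.47 + 0.86 + 0.07)
  = -22.7000 / 1.6600 = -13.675

-13.675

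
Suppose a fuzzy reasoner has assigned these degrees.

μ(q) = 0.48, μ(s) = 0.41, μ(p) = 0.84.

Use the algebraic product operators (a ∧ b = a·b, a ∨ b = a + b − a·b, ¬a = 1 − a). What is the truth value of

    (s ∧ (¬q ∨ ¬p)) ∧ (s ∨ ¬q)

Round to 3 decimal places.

¬q = 1 − 0.4800 = 0.5200
¬p = 1 − 0.8400 = 0.1600
¬q ∨ ¬p = a + b − a·b on (0.5200, 0.1600) = 0.5968
s ∧ (¬q ∨ ¬p) = a·b on (0.4100, 0.5968) = 0.2447
¬q = 1 − 0.4800 = 0.5200
s ∨ ¬q = a + b − a·b on (0.4100, 0.5200) = 0.7168
(s ∧ (¬q ∨ ¬p)) ∧ (s ∨ ¬q) = a·b on (0.2447, 0.7168) = 0.1754

0.175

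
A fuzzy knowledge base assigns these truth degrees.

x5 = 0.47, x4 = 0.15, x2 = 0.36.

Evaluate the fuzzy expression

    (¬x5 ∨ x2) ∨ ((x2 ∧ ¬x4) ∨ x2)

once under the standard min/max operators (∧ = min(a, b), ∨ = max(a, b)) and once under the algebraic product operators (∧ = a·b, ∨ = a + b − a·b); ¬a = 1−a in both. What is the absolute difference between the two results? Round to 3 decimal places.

0.336

Under standard min/max:
  ¬x5 = 1 − 0.47 = 0.53
  ¬x5 ∨ x2 = max(a, b) on (0.53, 0.36) = 0.53
  ¬x4 = 1 − 0.15 = 0.85
  x2 ∧ ¬x4 = min(a, b) on (0.36, 0.85) = 0.36
  (x2 ∧ ¬x4) ∨ x2 = max(a, b) on (0.36, 0.36) = 0.36
  (¬x5 ∨ x2) ∨ ((x2 ∧ ¬x4) ∨ x2) = max(a, b) on (0.53, 0.36) = 0.53
  → value = 0.5300
Under algebraic product:
  ¬x5 = 1 − 0.4700 = 0.5300
  ¬x5 ∨ x2 = a + b − a·b on (0.5300, 0.3600) = 0.6992
  ¬x4 = 1 − 0.1500 = 0.8500
  x2 ∧ ¬x4 = a·b on (0.3600, 0.8500) = 0.3060
  (x2 ∧ ¬x4) ∨ x2 = a + b − a·b on (0.3060, 0.3600) = 0.5558
  (¬x5 ∨ x2) ∨ ((x2 ∧ ¬x4) ∨ x2) = a + b − a·b on (0.6992, 0.5558) = 0.8664
  → value = 0.8664
|0.5300 − 0.8664| = 0.336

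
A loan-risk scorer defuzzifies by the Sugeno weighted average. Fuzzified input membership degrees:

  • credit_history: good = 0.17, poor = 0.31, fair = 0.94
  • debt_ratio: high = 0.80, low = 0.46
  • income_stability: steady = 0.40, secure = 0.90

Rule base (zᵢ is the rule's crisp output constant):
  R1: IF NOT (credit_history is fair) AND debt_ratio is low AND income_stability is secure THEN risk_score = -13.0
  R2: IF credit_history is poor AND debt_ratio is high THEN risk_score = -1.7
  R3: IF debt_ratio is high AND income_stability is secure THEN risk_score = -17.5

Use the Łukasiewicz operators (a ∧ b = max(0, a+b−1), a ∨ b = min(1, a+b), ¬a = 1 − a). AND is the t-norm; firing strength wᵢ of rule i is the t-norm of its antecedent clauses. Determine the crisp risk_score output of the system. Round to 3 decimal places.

-15.354

R1 (z=-13.0): ¬fair=1−0.94=0.06, low=0.46, secure=0.90; AND[max(0, a+b−1)] → w = 0.00
R2 (z=-1.7): poor=0.31, high=0.80; AND[max(0, a+b−1)] → w = 0.11
R3 (z=-17.5): high=0.80, secure=0.90; AND[max(0, a+b−1)] → w = 0.70
Weighted average = (0.00·-13.0 + 0.11·-1.7 + 0.70·-17.5) / (0.00 + 0.11 + 0.70)
  = -12.4370 / 0.8100 = -15.354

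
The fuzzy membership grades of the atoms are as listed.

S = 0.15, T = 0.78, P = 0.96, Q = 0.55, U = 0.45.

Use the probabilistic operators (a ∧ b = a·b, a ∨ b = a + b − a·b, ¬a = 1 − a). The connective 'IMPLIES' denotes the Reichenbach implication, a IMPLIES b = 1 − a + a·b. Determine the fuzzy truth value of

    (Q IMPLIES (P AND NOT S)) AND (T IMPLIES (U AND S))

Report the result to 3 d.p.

NOT S = 1 − 0.1500 = 0.8500
P AND NOT S = a·b on (0.9600, 0.8500) = 0.8160
Q IMPLIES (P AND NOT S)  [Reichenbach: 1 − a + a·b] with a=0.5500, b=0.8160 → 0.8988
U AND S = a·b on (0.4500, 0.1500) = 0.0675
T IMPLIES (U AND S)  [Reichenbach: 1 − a + a·b] with a=0.7800, b=0.0675 → 0.2726
(Q IMPLIES (P AND NOT S)) AND (T IMPLIES (U AND S)) = a·b on (0.8988, 0.2726) = 0.2451

0.245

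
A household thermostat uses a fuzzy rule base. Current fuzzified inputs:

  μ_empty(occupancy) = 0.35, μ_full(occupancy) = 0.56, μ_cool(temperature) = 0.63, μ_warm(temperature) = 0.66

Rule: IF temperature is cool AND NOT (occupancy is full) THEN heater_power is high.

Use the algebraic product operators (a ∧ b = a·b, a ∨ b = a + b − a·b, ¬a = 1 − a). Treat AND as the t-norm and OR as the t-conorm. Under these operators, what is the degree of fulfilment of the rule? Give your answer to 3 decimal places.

0.277

firing strength: cool=0.63, ¬full=1−0.56=0.44; AND[a·b] → w = 0.2772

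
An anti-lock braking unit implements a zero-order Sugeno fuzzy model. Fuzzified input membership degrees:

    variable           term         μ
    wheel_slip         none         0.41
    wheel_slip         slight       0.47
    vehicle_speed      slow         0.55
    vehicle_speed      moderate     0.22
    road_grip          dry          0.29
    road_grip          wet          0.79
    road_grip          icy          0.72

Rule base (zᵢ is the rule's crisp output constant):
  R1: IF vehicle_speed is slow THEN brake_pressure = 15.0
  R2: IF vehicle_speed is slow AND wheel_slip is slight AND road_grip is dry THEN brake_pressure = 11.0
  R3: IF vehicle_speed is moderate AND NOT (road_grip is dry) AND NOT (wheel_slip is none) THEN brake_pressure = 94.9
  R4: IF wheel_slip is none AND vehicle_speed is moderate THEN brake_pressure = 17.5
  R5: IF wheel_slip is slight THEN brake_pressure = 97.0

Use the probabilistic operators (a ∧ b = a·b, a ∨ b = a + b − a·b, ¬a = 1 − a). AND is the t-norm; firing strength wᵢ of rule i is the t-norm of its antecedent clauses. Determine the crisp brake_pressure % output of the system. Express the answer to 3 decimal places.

50.879

R1 (z=15.0): slow=0.55 → w = 0.5500
R2 (z=11.0): slow=0.55, slight=0.47, dry=0.29; AND[a·b] → w = 0.0750
R3 (z=94.9): moderate=0.22, ¬dry=1−0.29=0.71, ¬none=1−0.41=0.59; AND[a·b] → w = 0.0922
R4 (z=17.5): none=0.41, moderate=0.22; AND[a·b] → w = 0.0902
R5 (z=97.0): slight=0.47 → w = 0.4700
Weighted average = (0.5500·15.0 + 0.0750·11.0 + 0.0922·94.9 + 0.0902·17.5 + 0.4700·97.0) / (0.5500 + 0.0750 + 0.0922 + 0.0902 + 0.4700)
  = 64.9889 / 1.2773 = 50.879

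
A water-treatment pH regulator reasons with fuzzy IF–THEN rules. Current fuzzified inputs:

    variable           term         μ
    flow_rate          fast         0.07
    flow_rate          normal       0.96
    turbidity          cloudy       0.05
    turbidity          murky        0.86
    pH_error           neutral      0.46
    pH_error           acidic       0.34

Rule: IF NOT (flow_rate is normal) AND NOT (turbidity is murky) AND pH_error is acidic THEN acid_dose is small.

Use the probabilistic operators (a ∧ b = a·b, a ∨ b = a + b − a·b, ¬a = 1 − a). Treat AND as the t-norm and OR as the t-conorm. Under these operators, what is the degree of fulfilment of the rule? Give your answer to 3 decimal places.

firing strength: ¬normal=1−0.96=0.04, ¬murky=1−0.86=0.14, acidic=0.34; AND[a·b] → w = 0.0019

0.002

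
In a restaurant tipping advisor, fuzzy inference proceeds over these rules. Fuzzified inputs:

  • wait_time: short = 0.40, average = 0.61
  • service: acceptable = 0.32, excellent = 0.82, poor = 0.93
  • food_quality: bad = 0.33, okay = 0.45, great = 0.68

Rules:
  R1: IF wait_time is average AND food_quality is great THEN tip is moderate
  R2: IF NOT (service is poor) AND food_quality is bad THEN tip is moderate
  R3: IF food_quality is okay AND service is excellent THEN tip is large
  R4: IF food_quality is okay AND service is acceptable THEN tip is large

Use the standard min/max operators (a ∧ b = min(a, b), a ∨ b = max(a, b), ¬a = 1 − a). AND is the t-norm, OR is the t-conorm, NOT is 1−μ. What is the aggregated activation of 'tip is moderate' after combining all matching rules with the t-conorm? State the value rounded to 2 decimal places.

0.61

R1: average=0.61, great=0.68; AND[min(a, b)] → w = 0.61
R2: ¬poor=1−0.93=0.07, bad=0.33; AND[min(a, b)] → w = 0.07
R3: okay=0.45, excellent=0.82; AND[min(a, b)] → w = 0.45
R4: okay=0.45, acceptable=0.32; AND[min(a, b)] → w = 0.32
Rules with consequent 'moderate': {R1, R2} → strengths 0.61, 0.07
Aggregate via t-conorm [max(a, b)]: 0.61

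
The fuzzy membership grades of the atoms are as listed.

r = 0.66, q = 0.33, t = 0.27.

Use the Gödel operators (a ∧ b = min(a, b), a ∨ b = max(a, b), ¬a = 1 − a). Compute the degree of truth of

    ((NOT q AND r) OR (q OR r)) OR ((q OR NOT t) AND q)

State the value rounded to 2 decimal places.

0.66

NOT q = 1 − 0.33 = 0.67
NOT q AND r = min(a, b) on (0.67, 0.66) = 0.66
q OR r = max(a, b) on (0.33, 0.66) = 0.66
(NOT q AND r) OR (q OR r) = max(a, b) on (0.66, 0.66) = 0.66
NOT t = 1 − 0.27 = 0.73
q OR NOT t = max(a, b) on (0.33, 0.73) = 0.73
(q OR NOT t) AND q = min(a, b) on (0.73, 0.33) = 0.33
((NOT q AND r) OR (q OR r)) OR ((q OR NOT t) AND q) = max(a, b) on (0.66, 0.33) = 0.66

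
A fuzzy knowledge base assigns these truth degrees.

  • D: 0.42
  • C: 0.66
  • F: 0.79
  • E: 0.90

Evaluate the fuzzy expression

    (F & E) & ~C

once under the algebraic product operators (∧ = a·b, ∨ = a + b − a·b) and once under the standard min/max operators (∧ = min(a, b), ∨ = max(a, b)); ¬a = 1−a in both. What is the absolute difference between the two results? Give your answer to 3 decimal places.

Under algebraic product:
  F & E = a·b on (0.7900, 0.9000) = 0.7110
  ~C = 1 − 0.6600 = 0.3400
  (F & E) & ~C = a·b on (0.7110, 0.3400) = 0.2417
  → value = 0.2417
Under standard min/max:
  F & E = min(a, b) on (0.79, 0.90) = 0.79
  ~C = 1 − 0.66 = 0.34
  (F & E) & ~C = min(a, b) on (0.79, 0.34) = 0.34
  → value = 0.3400
|0.2417 − 0.3400| = 0.098

0.098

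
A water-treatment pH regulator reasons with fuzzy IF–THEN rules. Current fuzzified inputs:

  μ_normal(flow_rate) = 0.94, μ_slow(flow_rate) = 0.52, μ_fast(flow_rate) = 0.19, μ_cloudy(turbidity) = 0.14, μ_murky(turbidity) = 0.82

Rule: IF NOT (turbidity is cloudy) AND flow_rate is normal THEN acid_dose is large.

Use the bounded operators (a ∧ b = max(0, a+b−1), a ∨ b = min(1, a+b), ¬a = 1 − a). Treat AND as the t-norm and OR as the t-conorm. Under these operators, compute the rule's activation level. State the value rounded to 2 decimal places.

firing strength: ¬cloudy=1−0.14=0.86, normal=0.94; AND[max(0, a+b−1)] → w = 0.80

0.80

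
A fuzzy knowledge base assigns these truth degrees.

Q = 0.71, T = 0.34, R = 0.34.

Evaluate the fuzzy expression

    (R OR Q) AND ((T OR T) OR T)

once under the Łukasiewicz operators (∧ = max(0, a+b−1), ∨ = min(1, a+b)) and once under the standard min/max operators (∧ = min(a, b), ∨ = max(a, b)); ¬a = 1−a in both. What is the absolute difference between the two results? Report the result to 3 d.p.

Under Łukasiewicz:
  R OR Q = min(1, a+b) on (0.34, 0.71) = 1.00
  T OR T = min(1, a+b) on (0.34, 0.34) = 0.68
  (T OR T) OR T = min(1, a+b) on (0.68, 0.34) = 1.00
  (R OR Q) AND ((T OR T) OR T) = max(0, a+b−1) on (1.00, 1.00) = 1.00
  → value = 1.0000
Under standard min/max:
  R OR Q = max(a, b) on (0.34, 0.71) = 0.71
  T OR T = max(a, b) on (0.34, 0.34) = 0.34
  (T OR T) OR T = max(a, b) on (0.34, 0.34) = 0.34
  (R OR Q) AND ((T OR T) OR T) = min(a, b) on (0.71, 0.34) = 0.34
  → value = 0.3400
|1.0000 − 0.3400| = 0.660

0.660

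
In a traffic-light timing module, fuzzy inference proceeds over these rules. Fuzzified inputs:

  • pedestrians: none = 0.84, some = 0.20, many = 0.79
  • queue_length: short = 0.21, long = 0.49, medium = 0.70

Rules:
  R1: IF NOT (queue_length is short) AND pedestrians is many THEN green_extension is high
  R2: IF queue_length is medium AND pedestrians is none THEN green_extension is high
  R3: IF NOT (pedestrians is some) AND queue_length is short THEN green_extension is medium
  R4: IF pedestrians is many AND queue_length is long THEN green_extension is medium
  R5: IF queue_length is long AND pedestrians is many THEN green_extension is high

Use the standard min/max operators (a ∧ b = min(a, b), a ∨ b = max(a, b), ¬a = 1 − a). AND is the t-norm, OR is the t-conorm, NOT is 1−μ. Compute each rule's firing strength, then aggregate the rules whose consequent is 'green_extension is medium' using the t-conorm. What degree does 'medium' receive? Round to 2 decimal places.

0.49

R1: ¬short=1−0.21=0.79, many=0.79; AND[min(a, b)] → w = 0.79
R2: medium=0.70, none=0.84; AND[min(a, b)] → w = 0.70
R3: ¬some=1−0.20=0.80, short=0.21; AND[min(a, b)] → w = 0.21
R4: many=0.79, long=0.49; AND[min(a, b)] → w = 0.49
R5: long=0.49, many=0.79; AND[min(a, b)] → w = 0.49
Rules with consequent 'medium': {R3, R4} → strengths 0.21, 0.49
Aggregate via t-conorm [max(a, b)]: 0.49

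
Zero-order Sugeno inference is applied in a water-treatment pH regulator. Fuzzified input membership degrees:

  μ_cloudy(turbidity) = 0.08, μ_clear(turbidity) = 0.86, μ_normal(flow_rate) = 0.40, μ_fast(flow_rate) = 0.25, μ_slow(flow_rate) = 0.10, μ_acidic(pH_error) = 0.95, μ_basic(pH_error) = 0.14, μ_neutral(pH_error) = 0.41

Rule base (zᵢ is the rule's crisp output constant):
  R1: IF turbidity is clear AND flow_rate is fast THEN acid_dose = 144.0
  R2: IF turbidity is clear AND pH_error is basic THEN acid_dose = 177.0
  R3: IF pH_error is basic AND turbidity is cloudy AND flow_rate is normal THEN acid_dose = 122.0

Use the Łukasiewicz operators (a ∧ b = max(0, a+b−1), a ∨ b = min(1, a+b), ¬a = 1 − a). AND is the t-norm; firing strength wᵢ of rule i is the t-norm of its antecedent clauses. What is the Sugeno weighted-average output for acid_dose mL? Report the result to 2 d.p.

144.00

R1 (z=144.0): clear=0.86, fast=0.25; AND[max(0, a+b−1)] → w = 0.11
R2 (z=177.0): clear=0.86, basic=0.14; AND[max(0, a+b−1)] → w = 0.00
R3 (z=122.0): basic=0.14, cloudy=0.08, normal=0.40; AND[max(0, a+b−1)] → w = 0.00
Weighted average = (0.11·144.0 + 0.00·177.0 + 0.00·122.0) / (0.11 + 0.00 + 0.00)
  = 15.8400 / 0.1100 = 144.00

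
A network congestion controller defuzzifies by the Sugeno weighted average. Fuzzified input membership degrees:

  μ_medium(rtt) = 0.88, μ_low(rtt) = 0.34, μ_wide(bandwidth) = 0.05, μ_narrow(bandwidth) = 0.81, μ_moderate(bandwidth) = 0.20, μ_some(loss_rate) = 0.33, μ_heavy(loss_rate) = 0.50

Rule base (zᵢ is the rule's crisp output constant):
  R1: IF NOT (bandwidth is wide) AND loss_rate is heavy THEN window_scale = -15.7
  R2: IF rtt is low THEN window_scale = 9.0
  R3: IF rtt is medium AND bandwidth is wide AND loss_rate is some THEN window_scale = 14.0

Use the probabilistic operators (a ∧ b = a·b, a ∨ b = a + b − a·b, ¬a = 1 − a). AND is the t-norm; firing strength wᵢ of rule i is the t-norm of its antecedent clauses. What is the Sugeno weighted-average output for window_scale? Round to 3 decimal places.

R1 (z=-15.7): ¬wide=1−0.05=0.95, heavy=0.50; AND[a·b] → w = 0.4750
R2 (z=9.0): low=0.34 → w = 0.3400
R3 (z=14.0): medium=0.88, wide=0.05, some=0.33; AND[a·b] → w = 0.0145
Weighted average = (0.4750·-15.7 + 0.3400·9.0 + 0.0145·14.0) / (0.4750 + 0.3400 + 0.0145)
  = -4.1942 / 0.8295 = -5.056

-5.056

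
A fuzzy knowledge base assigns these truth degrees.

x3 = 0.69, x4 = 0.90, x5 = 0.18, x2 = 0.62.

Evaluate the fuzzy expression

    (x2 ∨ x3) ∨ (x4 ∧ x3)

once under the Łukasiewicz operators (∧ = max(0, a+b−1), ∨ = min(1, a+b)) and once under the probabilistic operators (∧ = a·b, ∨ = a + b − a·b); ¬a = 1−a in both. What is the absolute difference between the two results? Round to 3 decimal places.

0.045

Under Łukasiewicz:
  x2 ∨ x3 = min(1, a+b) on (0.62, 0.69) = 1.00
  x4 ∧ x3 = max(0, a+b−1) on (0.90, 0.69) = 0.59
  (x2 ∨ x3) ∨ (x4 ∧ x3) = min(1, a+b) on (1.00, 0.59) = 1.00
  → value = 1.0000
Under probabilistic:
  x2 ∨ x3 = a + b − a·b on (0.6200, 0.6900) = 0.8822
  x4 ∧ x3 = a·b on (0.9000, 0.6900) = 0.6210
  (x2 ∨ x3) ∨ (x4 ∧ x3) = a + b − a·b on (0.8822, 0.6210) = 0.9554
  → value = 0.9554
|1.0000 − 0.9554| = 0.045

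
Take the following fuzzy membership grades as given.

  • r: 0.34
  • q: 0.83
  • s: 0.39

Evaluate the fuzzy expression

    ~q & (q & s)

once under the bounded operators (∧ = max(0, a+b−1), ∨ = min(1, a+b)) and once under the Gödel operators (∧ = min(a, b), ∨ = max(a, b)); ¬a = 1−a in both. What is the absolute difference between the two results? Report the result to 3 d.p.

Under bounded:
  ~q = 1 − 0.83 = 0.17
  q & s = max(0, a+b−1) on (0.83, 0.39) = 0.22
  ~q & (q & s) = max(0, a+b−1) on (0.17, 0.22) = 0.00
  → value = 0.0000
Under Gödel:
  ~q = 1 − 0.83 = 0.17
  q & s = min(a, b) on (0.83, 0.39) = 0.39
  ~q & (q & s) = min(a, b) on (0.17, 0.39) = 0.17
  → value = 0.1700
|0.0000 − 0.1700| = 0.170

0.170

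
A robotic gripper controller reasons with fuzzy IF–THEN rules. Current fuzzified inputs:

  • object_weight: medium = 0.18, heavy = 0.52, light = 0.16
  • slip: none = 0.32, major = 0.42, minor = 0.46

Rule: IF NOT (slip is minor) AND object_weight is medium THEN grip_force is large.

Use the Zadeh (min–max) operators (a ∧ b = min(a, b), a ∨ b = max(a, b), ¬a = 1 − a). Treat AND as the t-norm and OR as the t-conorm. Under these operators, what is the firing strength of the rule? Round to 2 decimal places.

firing strength: ¬minor=1−0.46=0.54, medium=0.18; AND[min(a, b)] → w = 0.18

0.18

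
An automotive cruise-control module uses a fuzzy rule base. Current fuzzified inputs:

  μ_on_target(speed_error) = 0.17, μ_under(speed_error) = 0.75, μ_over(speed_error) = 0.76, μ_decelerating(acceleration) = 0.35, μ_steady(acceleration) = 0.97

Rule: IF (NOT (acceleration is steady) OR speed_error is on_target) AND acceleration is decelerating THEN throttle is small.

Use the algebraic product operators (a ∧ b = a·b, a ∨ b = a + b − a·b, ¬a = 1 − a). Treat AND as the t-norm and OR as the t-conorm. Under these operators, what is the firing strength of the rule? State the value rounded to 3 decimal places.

0.068

firing strength: (¬steady=1−0.97=0.03 OR on_target=0.17) = 0.1949; AND[a·b] with decelerating=0.35 → w = 0.0682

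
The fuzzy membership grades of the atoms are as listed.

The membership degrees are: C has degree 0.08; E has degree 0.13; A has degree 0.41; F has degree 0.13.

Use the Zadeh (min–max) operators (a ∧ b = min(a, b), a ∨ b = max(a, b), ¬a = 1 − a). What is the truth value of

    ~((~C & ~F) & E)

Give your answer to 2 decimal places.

0.87

~C = 1 − 0.08 = 0.92
~F = 1 − 0.13 = 0.87
~C & ~F = min(a, b) on (0.92, 0.87) = 0.87
(~C & ~F) & E = min(a, b) on (0.87, 0.13) = 0.13
~((~C & ~F) & E) = 1 − 0.13 = 0.87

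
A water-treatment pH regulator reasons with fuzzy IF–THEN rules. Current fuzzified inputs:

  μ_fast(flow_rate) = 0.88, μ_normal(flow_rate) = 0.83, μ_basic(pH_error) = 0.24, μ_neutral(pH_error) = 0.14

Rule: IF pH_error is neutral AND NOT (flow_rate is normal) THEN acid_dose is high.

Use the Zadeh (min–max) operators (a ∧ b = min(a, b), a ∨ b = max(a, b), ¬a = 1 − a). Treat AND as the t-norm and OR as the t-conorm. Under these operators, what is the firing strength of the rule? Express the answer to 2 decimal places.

0.14

firing strength: neutral=0.14, ¬normal=1−0.83=0.17; AND[min(a, b)] → w = 0.14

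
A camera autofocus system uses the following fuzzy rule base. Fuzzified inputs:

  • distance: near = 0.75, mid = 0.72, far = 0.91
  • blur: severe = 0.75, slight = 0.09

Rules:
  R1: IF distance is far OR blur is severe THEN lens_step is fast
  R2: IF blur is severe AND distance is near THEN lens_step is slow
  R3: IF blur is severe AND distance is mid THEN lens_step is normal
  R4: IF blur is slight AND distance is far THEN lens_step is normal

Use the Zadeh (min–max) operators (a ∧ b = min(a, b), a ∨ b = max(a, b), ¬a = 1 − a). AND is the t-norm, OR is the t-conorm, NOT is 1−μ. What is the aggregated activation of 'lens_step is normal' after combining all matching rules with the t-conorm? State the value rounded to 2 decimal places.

R1: far=0.91, severe=0.75; OR[max(a, b)] → w = 0.91
R2: severe=0.75, near=0.75; AND[min(a, b)] → w = 0.75
R3: severe=0.75, mid=0.72; AND[min(a, b)] → w = 0.72
R4: slight=0.09, far=0.91; AND[min(a, b)] → w = 0.09
Rules with consequent 'normal': {R3, R4} → strengths 0.72, 0.09
Aggregate via t-conorm [max(a, b)]: 0.72

0.72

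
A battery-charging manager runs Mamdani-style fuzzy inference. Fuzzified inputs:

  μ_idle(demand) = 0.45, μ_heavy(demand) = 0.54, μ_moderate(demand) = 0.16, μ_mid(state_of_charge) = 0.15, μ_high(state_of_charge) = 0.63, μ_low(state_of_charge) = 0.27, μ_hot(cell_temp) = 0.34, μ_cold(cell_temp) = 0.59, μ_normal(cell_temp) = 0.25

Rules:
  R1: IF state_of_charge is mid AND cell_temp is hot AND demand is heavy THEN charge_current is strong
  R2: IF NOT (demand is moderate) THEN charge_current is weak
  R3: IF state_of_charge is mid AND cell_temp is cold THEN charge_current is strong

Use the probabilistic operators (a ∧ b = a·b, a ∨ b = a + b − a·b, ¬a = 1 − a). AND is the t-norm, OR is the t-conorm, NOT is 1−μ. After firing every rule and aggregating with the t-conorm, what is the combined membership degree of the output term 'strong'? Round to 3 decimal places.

0.114

R1: mid=0.15, hot=0.34, heavy=0.54; AND[a·b] → w = 0.0275
R2: ¬moderate=1−0.16=0.84 → w = 0.8400
R3: mid=0.15, cold=0.59; AND[a·b] → w = 0.0885
Rules with consequent 'strong': {R1, R3} → strengths 0.0275, 0.0885
Aggregate via t-conorm [a + b − a·b]: 0.1136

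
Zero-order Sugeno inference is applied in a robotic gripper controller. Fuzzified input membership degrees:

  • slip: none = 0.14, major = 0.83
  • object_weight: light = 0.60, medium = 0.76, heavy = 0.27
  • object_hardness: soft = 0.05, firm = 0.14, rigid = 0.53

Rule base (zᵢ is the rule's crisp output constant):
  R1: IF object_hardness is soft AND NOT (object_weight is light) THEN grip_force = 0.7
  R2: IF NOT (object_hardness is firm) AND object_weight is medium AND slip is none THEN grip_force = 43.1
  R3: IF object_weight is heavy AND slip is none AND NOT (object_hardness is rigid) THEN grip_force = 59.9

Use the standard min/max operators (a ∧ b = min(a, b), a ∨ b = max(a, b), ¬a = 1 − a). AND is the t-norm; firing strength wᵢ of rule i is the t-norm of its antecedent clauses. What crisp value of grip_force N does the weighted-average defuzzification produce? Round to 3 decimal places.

43.803

R1 (z=0.7): soft=0.05, ¬light=1−0.60=0.40; AND[min(a, b)] → w = 0.05
R2 (z=43.1): ¬firm=1−0.14=0.86, medium=0.76, none=0.14; AND[min(a, b)] → w = 0.14
R3 (z=59.9): heavy=0.27, none=0.14, ¬rigid=1−0.53=0.47; AND[min(a, b)] → w = 0.14
Weighted average = (0.05·0.7 + 0.14·43.1 + 0.14·59.9) / (0.05 + 0.14 + 0.14)
  = 14.4550 / 0.3300 = 43.803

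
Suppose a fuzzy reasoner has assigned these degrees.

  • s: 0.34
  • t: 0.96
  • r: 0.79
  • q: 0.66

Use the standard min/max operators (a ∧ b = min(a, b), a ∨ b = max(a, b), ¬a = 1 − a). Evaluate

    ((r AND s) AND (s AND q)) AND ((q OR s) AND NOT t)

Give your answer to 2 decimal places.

r AND s = min(a, b) on (0.79, 0.34) = 0.34
s AND q = min(a, b) on (0.34, 0.66) = 0.34
(r AND s) AND (s AND q) = min(a, b) on (0.34, 0.34) = 0.34
q OR s = max(a, b) on (0.66, 0.34) = 0.66
NOT t = 1 − 0.96 = 0.04
(q OR s) AND NOT t = min(a, b) on (0.66, 0.04) = 0.04
((r AND s) AND (s AND q)) AND ((q OR s) AND NOT t) = min(a, b) on (0.34, 0.04) = 0.04

0.04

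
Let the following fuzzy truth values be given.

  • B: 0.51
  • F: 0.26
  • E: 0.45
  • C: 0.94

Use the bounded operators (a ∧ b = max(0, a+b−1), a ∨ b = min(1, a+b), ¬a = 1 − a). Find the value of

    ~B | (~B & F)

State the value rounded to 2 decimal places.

~B = 1 − 0.51 = 0.49
~B = 1 − 0.51 = 0.49
~B & F = max(0, a+b−1) on (0.49, 0.26) = 0.00
~B | (~B & F) = min(1, a+b) on (0.49, 0.00) = 0.49

0.49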